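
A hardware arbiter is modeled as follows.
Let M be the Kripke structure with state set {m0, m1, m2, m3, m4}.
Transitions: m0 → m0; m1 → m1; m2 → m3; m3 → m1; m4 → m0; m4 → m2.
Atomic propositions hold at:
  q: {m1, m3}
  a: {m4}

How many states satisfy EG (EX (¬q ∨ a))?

Sat(¬q) = {m0, m2, m4}
Sat(¬q ∨ a) = {m0, m2, m4}
Sat(EX (¬q ∨ a)) = {s : some successor in {m0, m2, m4}} = {m0, m4}
EG (EX (¬q ∨ a)): greatest fixpoint, start Z0 = {m0, m4}, keep only states in Sat with some successor in Z. Already a fixed point.
Sat(EG (EX (¬q ∨ a))) = {m0, m4}
|Sat(EG (EX (¬q ∨ a)))| = |{m0, m4}| = 2.

2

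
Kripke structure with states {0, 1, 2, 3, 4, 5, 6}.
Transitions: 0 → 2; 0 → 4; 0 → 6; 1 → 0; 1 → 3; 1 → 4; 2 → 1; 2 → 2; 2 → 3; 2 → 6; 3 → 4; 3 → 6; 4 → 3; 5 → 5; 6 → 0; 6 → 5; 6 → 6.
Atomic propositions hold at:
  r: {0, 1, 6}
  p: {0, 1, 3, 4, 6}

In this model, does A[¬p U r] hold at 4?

Sat(¬p) = {2, 5}
A[¬p U r]: least fixpoint, start Z0 = Sat(r) = {0, 1, 6}, add states in Sat(¬p) with every successor in Z. Already a fixed point.
Sat(A[¬p U r]) = {0, 1, 6}
4 ∉ Sat(A[¬p U r]) = {0, 1, 6}, so the formula does not hold at 4.

No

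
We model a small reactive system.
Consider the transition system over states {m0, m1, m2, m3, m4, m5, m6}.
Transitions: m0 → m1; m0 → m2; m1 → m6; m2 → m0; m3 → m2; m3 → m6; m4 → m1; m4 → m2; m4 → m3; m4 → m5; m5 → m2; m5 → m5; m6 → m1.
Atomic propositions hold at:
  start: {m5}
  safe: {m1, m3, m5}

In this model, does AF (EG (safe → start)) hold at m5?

Sat(safe → start) = {m0, m2, m4, m5, m6}
EG (safe → start): greatest fixpoint, start Z0 = {m0, m2, m4, m5, m6}, keep only states in Sat with some successor in Z. Z1 = {m0, m2, m4, m5}; fixed.
Sat(EG (safe → start)) = {m0, m2, m4, m5}
AF (EG (safe → start)): least fixpoint, start Z0 = {m0, m2, m4, m5}, add states with every successor in Z. Already a fixed point.
Sat(AF (EG (safe → start))) = {m0, m2, m4, m5}
m5 ∈ Sat(AF (EG (safe → start))) = {m0, m2, m4, m5}, so the formula holds at m5.

Yes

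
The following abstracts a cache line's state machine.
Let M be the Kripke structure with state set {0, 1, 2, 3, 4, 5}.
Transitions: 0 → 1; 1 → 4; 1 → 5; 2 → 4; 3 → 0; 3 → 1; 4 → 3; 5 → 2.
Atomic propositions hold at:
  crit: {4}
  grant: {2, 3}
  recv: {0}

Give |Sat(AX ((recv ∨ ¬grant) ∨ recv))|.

Sat(¬grant) = {0, 1, 4, 5}
Sat(recv ∨ ¬grant) = {0, 1, 4, 5}
Sat((recv ∨ ¬grant) ∨ recv) = {0, 1, 4, 5}
Sat(AX ((recv ∨ ¬grant) ∨ recv)) = {s : every successor in {0, 1, 4, 5}} = {0, 1, 2, 3}
|Sat(AX ((recv ∨ ¬grant) ∨ recv))| = |{0, 1, 2, 3}| = 4.

4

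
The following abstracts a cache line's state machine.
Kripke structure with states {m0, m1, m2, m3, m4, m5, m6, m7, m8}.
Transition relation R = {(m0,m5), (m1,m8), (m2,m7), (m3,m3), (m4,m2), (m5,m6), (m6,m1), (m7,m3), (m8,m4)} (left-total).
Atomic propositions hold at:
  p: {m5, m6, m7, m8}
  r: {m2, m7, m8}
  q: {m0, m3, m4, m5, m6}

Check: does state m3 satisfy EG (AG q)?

Yes

AG q: greatest fixpoint, start Z0 = {m0, m3, m4, m5, m6}, keep only states in Sat with every successor in Z. Z1 = {m0, m3, m5}; Z2 = {m0, m3}; Z3 = {m3}; fixed.
Sat(AG q) = {m3}
EG (AG q): greatest fixpoint, start Z0 = {m3}, keep only states in Sat with some successor in Z. Already a fixed point.
Sat(EG (AG q)) = {m3}
m3 ∈ Sat(EG (AG q)) = {m3}, so the formula holds at m3.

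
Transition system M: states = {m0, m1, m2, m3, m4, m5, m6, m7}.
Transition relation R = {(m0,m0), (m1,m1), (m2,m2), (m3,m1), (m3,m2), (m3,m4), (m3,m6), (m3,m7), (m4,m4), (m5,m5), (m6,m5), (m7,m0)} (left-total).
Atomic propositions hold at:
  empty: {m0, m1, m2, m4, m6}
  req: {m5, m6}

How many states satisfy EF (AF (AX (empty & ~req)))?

6

Sat(~req) = {m0, m1, m2, m3, m4, m7}
Sat(empty & ~req) = {m0, m1, m2, m4}
Sat(AX (empty & ~req)) = {s : every successor in {m0, m1, m2, m4}} = {m0, m1, m2, m4, m7}
AF (AX (empty & ~req)): least fixpoint, start Z0 = {m0, m1, m2, m4, m7}, add states with every successor in Z. Already a fixed point.
Sat(AF (AX (empty & ~req))) = {m0, m1, m2, m4, m7}
EF (AF (AX (empty & ~req))): least fixpoint, start Z0 = {m0, m1, m2, m4, m7}, add states with some successor in Z. Z1 = {m0, m1, m2, m3, m4, m7}; fixed.
Sat(EF (AF (AX (empty & ~req)))) = {m0, m1, m2, m3, m4, m7}
|Sat(EF (AF (AX (empty & ~req))))| = |{m0, m1, m2, m3, m4, m7}| = 6.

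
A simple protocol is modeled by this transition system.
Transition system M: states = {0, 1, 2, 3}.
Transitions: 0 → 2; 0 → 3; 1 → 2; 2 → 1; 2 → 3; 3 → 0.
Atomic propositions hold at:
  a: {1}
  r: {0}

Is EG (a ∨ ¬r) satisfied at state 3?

Sat(¬r) = {1, 2, 3}
Sat(a ∨ ¬r) = {1, 2, 3}
EG (a ∨ ¬r): greatest fixpoint, start Z0 = {1, 2, 3}, keep only states in Sat with some successor in Z. Z1 = {1, 2}; fixed.
Sat(EG (a ∨ ¬r)) = {1, 2}
3 ∉ Sat(EG (a ∨ ¬r)) = {1, 2}, so the formula does not hold at 3.

No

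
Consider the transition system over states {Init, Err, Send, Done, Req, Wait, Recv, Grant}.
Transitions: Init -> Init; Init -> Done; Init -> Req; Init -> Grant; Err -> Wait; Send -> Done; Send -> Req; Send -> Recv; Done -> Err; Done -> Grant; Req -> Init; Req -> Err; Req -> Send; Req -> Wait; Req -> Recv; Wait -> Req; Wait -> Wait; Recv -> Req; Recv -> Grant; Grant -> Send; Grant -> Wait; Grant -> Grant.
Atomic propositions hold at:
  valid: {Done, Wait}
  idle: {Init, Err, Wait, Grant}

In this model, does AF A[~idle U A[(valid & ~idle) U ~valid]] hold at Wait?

No

Sat(~idle) = {Send, Done, Req, Recv}
Sat(valid & ~idle) = {Done}
Sat(~valid) = {Init, Err, Send, Req, Recv, Grant}
A[(valid & ~idle) U ~valid]: least fixpoint, start Z0 = Sat(~valid) = {Init, Err, Send, Req, Recv, Grant}, add states in Sat(valid & ~idle) with every successor in Z. Z1 = {Init, Err, Send, Done, Req, Recv, Grant}; fixed.
Sat(A[(valid & ~idle) U ~valid]) = {Init, Err, Send, Done, Req, Recv, Grant}
A[~idle U A[(valid & ~idle) U ~valid]]: least fixpoint, start Z0 = Sat(A[(valid & ~idle) U ~valid]) = {Init, Err, Send, Done, Req, Recv, Grant}, add states in Sat(~idle) with every successor in Z. Already a fixed point.
Sat(A[~idle U A[(valid & ~idle) U ~valid]]) = {Init, Err, Send, Done, Req, Recv, Grant}
AF A[~idle U A[(valid & ~idle) U ~valid]]: least fixpoint, start Z0 = {Init, Err, Send, Done, Req, Recv, Grant}, add states with every successor in Z. Already a fixed point.
Sat(AF A[~idle U A[(valid & ~idle) U ~valid]]) = {Init, Err, Send, Done, Req, Recv, Grant}
Wait ∉ Sat(AF A[~idle U A[(valid & ~idle) U ~valid]]) = {Init, Err, Send, Done, Req, Recv, Grant}, so the formula does not hold at Wait.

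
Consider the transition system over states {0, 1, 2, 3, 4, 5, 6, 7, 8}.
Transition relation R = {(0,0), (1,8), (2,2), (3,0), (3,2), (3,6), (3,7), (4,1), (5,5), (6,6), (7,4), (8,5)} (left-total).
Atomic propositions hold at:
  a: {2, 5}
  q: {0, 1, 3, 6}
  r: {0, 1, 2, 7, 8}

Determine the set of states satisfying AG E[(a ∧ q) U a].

Sat(a ∧ q) = ∅
E[(a ∧ q) U a]: least fixpoint, start Z0 = Sat(a) = {2, 5}, add states in Sat(a ∧ q) with some successor in Z. Already a fixed point.
Sat(E[(a ∧ q) U a]) = {2, 5}
AG E[(a ∧ q) U a]: greatest fixpoint, start Z0 = {2, 5}, keep only states in Sat with every successor in Z. Already a fixed point.
Sat(AG E[(a ∧ q) U a]) = {2, 5}

{2, 5}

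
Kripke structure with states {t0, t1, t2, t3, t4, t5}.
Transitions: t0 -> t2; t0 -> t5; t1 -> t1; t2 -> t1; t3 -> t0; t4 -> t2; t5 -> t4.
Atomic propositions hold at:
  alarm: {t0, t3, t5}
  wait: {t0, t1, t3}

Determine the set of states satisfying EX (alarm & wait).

{t3}

Sat(alarm & wait) = {t0, t3}
Sat(EX (alarm & wait)) = {s : some successor in {t0, t3}} = {t3}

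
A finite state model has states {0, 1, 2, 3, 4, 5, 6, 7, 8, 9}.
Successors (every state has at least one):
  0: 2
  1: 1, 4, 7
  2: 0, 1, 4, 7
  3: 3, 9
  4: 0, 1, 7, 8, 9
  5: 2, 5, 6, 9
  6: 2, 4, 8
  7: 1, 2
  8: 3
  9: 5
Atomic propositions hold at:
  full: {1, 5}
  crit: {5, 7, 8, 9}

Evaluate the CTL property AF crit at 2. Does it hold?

AF crit: least fixpoint, start Z0 = {5, 7, 8, 9}, add states with every successor in Z. Already a fixed point.
Sat(AF crit) = {5, 7, 8, 9}
2 ∉ Sat(AF crit) = {5, 7, 8, 9}, so the formula does not hold at 2.

No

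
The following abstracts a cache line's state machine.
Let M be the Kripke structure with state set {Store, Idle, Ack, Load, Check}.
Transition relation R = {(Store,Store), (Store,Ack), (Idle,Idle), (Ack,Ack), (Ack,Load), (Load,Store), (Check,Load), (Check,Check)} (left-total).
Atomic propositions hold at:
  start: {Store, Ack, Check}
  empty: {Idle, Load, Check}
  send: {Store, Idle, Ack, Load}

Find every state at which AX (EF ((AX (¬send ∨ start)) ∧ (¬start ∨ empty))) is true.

{Store, Ack, Load, Check}

Sat(¬send) = {Check}
Sat(¬send ∨ start) = {Store, Ack, Check}
Sat(AX (¬send ∨ start)) = {s : every successor in {Store, Ack, Check}} = {Store, Load}
Sat(¬start) = {Idle, Load}
Sat(¬start ∨ empty) = {Idle, Load, Check}
Sat((AX (¬send ∨ start)) ∧ (¬start ∨ empty)) = {Load}
EF ((AX (¬send ∨ start)) ∧ (¬start ∨ empty)): least fixpoint, start Z0 = {Load}, add states with some successor in Z. Z1 = {Ack, Load, Check}; Z2 = {Store, Ack, Load, Check}; fixed.
Sat(EF ((AX (¬send ∨ start)) ∧ (¬start ∨ empty))) = {Store, Ack, Load, Check}
Sat(AX (EF ((AX (¬send ∨ start)) ∧ (¬start ∨ empty)))) = {s : every successor in {Store, Ack, Load, Check}} = {Store, Ack, Load, Check}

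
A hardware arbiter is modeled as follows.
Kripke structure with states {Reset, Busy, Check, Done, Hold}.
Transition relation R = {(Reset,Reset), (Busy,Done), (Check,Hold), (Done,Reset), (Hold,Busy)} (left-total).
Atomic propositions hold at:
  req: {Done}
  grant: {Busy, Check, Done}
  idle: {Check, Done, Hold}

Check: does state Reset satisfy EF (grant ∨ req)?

Sat(grant ∨ req) = {Busy, Check, Done}
EF (grant ∨ req): least fixpoint, start Z0 = {Busy, Check, Done}, add states with some successor in Z. Z1 = {Busy, Check, Done, Hold}; fixed.
Sat(EF (grant ∨ req)) = {Busy, Check, Done, Hold}
Reset ∉ Sat(EF (grant ∨ req)) = {Busy, Check, Done, Hold}, so the formula does not hold at Reset.

No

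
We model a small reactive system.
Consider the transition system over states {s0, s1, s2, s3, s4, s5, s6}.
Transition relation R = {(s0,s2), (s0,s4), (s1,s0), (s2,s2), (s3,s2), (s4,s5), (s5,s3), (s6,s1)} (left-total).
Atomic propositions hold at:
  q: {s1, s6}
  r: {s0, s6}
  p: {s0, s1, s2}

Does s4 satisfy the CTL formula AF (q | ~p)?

Yes

Sat(~p) = {s3, s4, s5, s6}
Sat(q | ~p) = {s1, s3, s4, s5, s6}
AF (q | ~p): least fixpoint, start Z0 = {s1, s3, s4, s5, s6}, add states with every successor in Z. Already a fixed point.
Sat(AF (q | ~p)) = {s1, s3, s4, s5, s6}
s4 ∈ Sat(AF (q | ~p)) = {s1, s3, s4, s5, s6}, so the formula holds at s4.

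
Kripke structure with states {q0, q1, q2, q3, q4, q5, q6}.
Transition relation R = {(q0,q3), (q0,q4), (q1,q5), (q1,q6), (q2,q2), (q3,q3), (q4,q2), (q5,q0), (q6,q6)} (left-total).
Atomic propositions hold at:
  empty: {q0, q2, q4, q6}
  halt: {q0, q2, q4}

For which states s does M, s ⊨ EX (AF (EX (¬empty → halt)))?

Sat(¬empty) = {q1, q3, q5}
Sat(¬empty → halt) = {q0, q2, q4, q6}
Sat(EX (¬empty → halt)) = {s : some successor in {q0, q2, q4, q6}} = {q0, q1, q2, q4, q5, q6}
AF (EX (¬empty → halt)): least fixpoint, start Z0 = {q0, q1, q2, q4, q5, q6}, add states with every successor in Z. Already a fixed point.
Sat(AF (EX (¬empty → halt))) = {q0, q1, q2, q4, q5, q6}
Sat(EX (AF (EX (¬empty → halt)))) = {s : some successor in {q0, q1, q2, q4, q5, q6}} = {q0, q1, q2, q4, q5, q6}

{q0, q1, q2, q4, q5, q6}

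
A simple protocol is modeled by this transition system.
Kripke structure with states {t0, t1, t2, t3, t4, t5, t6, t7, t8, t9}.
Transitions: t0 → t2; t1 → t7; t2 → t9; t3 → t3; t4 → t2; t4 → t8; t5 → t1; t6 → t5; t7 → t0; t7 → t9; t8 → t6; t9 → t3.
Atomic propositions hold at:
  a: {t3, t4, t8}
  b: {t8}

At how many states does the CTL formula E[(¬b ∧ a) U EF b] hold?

Sat(¬b) = {t0, t1, t2, t3, t4, t5, t6, t7, t9}
Sat(¬b ∧ a) = {t3, t4}
EF b: least fixpoint, start Z0 = {t8}, add states with some successor in Z. Z1 = {t4, t8}; fixed.
Sat(EF b) = {t4, t8}
E[(¬b ∧ a) U EF b]: least fixpoint, start Z0 = Sat(EF b) = {t4, t8}, add states in Sat(¬b ∧ a) with some successor in Z. Already a fixed point.
Sat(E[(¬b ∧ a) U EF b]) = {t4, t8}
|Sat(E[(¬b ∧ a) U EF b])| = |{t4, t8}| = 2.

2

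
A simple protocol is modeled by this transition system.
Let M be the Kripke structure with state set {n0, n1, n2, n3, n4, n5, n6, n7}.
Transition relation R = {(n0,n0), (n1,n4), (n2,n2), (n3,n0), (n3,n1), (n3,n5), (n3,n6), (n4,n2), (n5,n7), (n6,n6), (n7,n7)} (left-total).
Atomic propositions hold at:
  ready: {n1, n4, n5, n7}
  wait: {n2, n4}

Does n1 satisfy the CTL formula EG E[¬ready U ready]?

Sat(¬ready) = {n0, n2, n3, n6}
E[¬ready U ready]: least fixpoint, start Z0 = Sat(ready) = {n1, n4, n5, n7}, add states in Sat(¬ready) with some successor in Z. Z1 = {n1, n3, n4, n5, n7}; fixed.
Sat(E[¬ready U ready]) = {n1, n3, n4, n5, n7}
EG E[¬ready U ready]: greatest fixpoint, start Z0 = {n1, n3, n4, n5, n7}, keep only states in Sat with some successor in Z. Z1 = {n1, n3, n5, n7}; Z2 = {n3, n5, n7}; fixed.
Sat(EG E[¬ready U ready]) = {n3, n5, n7}
n1 ∉ Sat(EG E[¬ready U ready]) = {n3, n5, n7}, so the formula does not hold at n1.

No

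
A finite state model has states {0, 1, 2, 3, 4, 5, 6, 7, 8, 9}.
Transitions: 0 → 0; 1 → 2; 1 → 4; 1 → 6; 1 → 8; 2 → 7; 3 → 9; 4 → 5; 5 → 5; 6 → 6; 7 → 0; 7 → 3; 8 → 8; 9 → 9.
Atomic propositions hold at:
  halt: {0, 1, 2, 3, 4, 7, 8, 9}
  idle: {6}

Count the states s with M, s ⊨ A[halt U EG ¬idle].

Sat(¬idle) = {0, 1, 2, 3, 4, 5, 7, 8, 9}
EG ¬idle: greatest fixpoint, start Z0 = {0, 1, 2, 3, 4, 5, 7, 8, 9}, keep only states in Sat with some successor in Z. Already a fixed point.
Sat(EG ¬idle) = {0, 1, 2, 3, 4, 5, 7, 8, 9}
A[halt U EG ¬idle]: least fixpoint, start Z0 = Sat(EG ¬idle) = {0, 1, 2, 3, 4, 5, 7, 8, 9}, add states in Sat(halt) with every successor in Z. Already a fixed point.
Sat(A[halt U EG ¬idle]) = {0, 1, 2, 3, 4, 5, 7, 8, 9}
|Sat(A[halt U EG ¬idle])| = |{0, 1, 2, 3, 4, 5, 7, 8, 9}| = 9.

9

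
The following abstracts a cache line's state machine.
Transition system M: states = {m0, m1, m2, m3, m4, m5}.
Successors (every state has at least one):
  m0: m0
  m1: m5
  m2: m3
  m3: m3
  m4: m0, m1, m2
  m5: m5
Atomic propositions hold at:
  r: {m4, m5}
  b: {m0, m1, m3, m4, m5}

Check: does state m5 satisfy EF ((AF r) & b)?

AF r: least fixpoint, start Z0 = {m4, m5}, add states with every successor in Z. Z1 = {m1, m4, m5}; fixed.
Sat(AF r) = {m1, m4, m5}
Sat((AF r) & b) = {m1, m4, m5}
EF ((AF r) & b): least fixpoint, start Z0 = {m1, m4, m5}, add states with some successor in Z. Already a fixed point.
Sat(EF ((AF r) & b)) = {m1, m4, m5}
m5 ∈ Sat(EF ((AF r) & b)) = {m1, m4, m5}, so the formula holds at m5.

Yes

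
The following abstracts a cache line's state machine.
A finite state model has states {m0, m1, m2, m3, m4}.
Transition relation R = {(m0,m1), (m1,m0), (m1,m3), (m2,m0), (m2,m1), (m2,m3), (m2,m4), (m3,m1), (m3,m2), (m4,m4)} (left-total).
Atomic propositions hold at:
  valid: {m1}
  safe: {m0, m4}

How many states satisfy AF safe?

AF safe: least fixpoint, start Z0 = {m0, m4}, add states with every successor in Z. Already a fixed point.
Sat(AF safe) = {m0, m4}
|Sat(AF safe)| = |{m0, m4}| = 2.

2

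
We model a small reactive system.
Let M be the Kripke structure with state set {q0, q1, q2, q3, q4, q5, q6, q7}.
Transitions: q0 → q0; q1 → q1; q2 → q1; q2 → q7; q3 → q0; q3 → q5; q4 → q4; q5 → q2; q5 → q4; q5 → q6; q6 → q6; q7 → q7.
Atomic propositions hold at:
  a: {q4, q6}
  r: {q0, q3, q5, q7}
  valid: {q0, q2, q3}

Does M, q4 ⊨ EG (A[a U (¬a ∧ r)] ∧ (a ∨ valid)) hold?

Sat(¬a) = {q0, q1, q2, q3, q5, q7}
Sat(¬a ∧ r) = {q0, q3, q5, q7}
A[a U (¬a ∧ r)]: least fixpoint, start Z0 = Sat((¬a ∧ r)) = {q0, q3, q5, q7}, add states in Sat(a) with every successor in Z. Already a fixed point.
Sat(A[a U (¬a ∧ r)]) = {q0, q3, q5, q7}
Sat(a ∨ valid) = {q0, q2, q3, q4, q6}
Sat(A[a U (¬a ∧ r)] ∧ (a ∨ valid)) = {q0, q3}
EG (A[a U (¬a ∧ r)] ∧ (a ∨ valid)): greatest fixpoint, start Z0 = {q0, q3}, keep only states in Sat with some successor in Z. Already a fixed point.
Sat(EG (A[a U (¬a ∧ r)] ∧ (a ∨ valid))) = {q0, q3}
q4 ∉ Sat(EG (A[a U (¬a ∧ r)] ∧ (a ∨ valid))) = {q0, q3}, so the formula does not hold at q4.

No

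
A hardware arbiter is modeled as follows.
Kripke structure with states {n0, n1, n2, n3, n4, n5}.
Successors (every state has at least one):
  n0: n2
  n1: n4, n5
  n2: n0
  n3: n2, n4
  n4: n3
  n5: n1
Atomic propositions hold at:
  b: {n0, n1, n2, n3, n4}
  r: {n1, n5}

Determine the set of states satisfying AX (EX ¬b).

{n5}

Sat(¬b) = {n5}
Sat(EX ¬b) = {s : some successor in {n5}} = {n1}
Sat(AX (EX ¬b)) = {s : every successor in {n1}} = {n5}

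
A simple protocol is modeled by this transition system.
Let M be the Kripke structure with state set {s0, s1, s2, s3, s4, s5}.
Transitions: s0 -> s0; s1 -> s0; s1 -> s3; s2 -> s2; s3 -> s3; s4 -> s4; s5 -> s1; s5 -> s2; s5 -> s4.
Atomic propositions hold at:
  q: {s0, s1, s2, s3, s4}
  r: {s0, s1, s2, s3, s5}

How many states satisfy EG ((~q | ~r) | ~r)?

2

Sat(~q) = {s5}
Sat(~r) = {s4}
Sat(~q | ~r) = {s4, s5}
Sat((~q | ~r) | ~r) = {s4, s5}
EG ((~q | ~r) | ~r): greatest fixpoint, start Z0 = {s4, s5}, keep only states in Sat with some successor in Z. Already a fixed point.
Sat(EG ((~q | ~r) | ~r)) = {s4, s5}
|Sat(EG ((~q | ~r) | ~r))| = |{s4, s5}| = 2.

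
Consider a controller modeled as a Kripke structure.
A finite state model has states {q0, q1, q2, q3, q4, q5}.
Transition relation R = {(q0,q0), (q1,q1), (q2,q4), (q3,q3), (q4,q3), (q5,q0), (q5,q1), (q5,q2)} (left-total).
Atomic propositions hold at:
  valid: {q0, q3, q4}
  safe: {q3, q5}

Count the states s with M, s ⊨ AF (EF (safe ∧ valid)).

4

Sat(safe ∧ valid) = {q3}
EF (safe ∧ valid): least fixpoint, start Z0 = {q3}, add states with some successor in Z. Z1 = {q3, q4}; Z2 = {q2, q3, q4}; Z3 = {q2, q3, q4, q5}; fixed.
Sat(EF (safe ∧ valid)) = {q2, q3, q4, q5}
AF (EF (safe ∧ valid)): least fixpoint, start Z0 = {q2, q3, q4, q5}, add states with every successor in Z. Already a fixed point.
Sat(AF (EF (safe ∧ valid))) = {q2, q3, q4, q5}
|Sat(AF (EF (safe ∧ valid)))| = |{q2, q3, q4, q5}| = 4.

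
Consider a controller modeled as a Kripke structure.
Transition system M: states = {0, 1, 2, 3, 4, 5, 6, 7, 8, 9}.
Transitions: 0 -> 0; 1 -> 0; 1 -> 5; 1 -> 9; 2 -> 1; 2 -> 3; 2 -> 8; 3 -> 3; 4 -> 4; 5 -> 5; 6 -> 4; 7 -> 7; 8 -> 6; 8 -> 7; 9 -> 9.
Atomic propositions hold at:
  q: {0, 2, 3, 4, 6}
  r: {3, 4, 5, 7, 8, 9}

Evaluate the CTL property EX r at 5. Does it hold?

Yes

Sat(EX r) = {s : some successor in {3, 4, 5, 7, 8, 9}} = {1, 2, 3, 4, 5, 6, 7, 8, 9}
5 ∈ Sat(EX r) = {1, 2, 3, 4, 5, 6, 7, 8, 9}, so the formula holds at 5.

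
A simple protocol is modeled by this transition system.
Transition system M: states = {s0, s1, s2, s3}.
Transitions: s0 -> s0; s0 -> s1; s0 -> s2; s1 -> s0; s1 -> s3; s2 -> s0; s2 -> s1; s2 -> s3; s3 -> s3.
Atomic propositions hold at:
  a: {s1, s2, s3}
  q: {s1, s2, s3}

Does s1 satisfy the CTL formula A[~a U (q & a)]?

Sat(~a) = {s0}
Sat(q & a) = {s1, s2, s3}
A[~a U (q & a)]: least fixpoint, start Z0 = Sat((q & a)) = {s1, s2, s3}, add states in Sat(~a) with every successor in Z. Already a fixed point.
Sat(A[~a U (q & a)]) = {s1, s2, s3}
s1 ∈ Sat(A[~a U (q & a)]) = {s1, s2, s3}, so the formula holds at s1.

Yes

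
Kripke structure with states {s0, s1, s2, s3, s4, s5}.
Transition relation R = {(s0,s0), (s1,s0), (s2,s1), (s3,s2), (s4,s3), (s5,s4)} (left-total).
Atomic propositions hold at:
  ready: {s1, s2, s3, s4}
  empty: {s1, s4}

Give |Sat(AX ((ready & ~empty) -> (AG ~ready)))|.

4

Sat(~empty) = {s0, s2, s3, s5}
Sat(ready & ~empty) = {s2, s3}
Sat(~ready) = {s0, s5}
AG ~ready: greatest fixpoint, start Z0 = {s0, s5}, keep only states in Sat with every successor in Z. Z1 = {s0}; fixed.
Sat(AG ~ready) = {s0}
Sat((ready & ~empty) -> (AG ~ready)) = {s0, s1, s4, s5}
Sat(AX ((ready & ~empty) -> (AG ~ready))) = {s : every successor in {s0, s1, s4, s5}} = {s0, s1, s2, s5}
|Sat(AX ((ready & ~empty) -> (AG ~ready)))| = |{s0, s1, s2, s5}| = 4.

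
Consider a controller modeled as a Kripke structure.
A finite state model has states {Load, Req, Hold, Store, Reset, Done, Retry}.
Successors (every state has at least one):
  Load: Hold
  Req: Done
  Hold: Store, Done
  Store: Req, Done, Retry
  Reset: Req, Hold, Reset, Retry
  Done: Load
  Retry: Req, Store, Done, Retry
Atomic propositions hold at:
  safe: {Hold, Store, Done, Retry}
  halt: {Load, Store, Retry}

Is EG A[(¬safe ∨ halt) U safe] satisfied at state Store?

Yes

Sat(¬safe) = {Load, Req, Reset}
Sat(¬safe ∨ halt) = {Load, Req, Store, Reset, Retry}
A[(¬safe ∨ halt) U safe]: least fixpoint, start Z0 = Sat(safe) = {Hold, Store, Done, Retry}, add states in Sat(¬safe ∨ halt) with every successor in Z. Z1 = {Load, Req, Hold, Store, Done, Retry}; fixed.
Sat(A[(¬safe ∨ halt) U safe]) = {Load, Req, Hold, Store, Done, Retry}
EG A[(¬safe ∨ halt) U safe]: greatest fixpoint, start Z0 = {Load, Req, Hold, Store, Done, Retry}, keep only states in Sat with some successor in Z. Already a fixed point.
Sat(EG A[(¬safe ∨ halt) U safe]) = {Load, Req, Hold, Store, Done, Retry}
Store ∈ Sat(EG A[(¬safe ∨ halt) U safe]) = {Load, Req, Hold, Store, Done, Retry}, so the formula holds at Store.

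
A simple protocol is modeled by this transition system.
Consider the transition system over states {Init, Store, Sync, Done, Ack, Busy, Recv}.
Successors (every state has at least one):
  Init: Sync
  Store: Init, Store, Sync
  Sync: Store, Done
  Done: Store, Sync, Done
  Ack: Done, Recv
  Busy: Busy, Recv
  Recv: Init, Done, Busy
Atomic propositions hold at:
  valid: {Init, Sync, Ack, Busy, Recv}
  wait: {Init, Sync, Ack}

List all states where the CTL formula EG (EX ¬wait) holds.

Sat(¬wait) = {Store, Done, Busy, Recv}
Sat(EX ¬wait) = {s : some successor in {Store, Done, Busy, Recv}} = {Store, Sync, Done, Ack, Busy, Recv}
EG (EX ¬wait): greatest fixpoint, start Z0 = {Store, Sync, Done, Ack, Busy, Recv}, keep only states in Sat with some successor in Z. Already a fixed point.
Sat(EG (EX ¬wait)) = {Store, Sync, Done, Ack, Busy, Recv}

{Store, Sync, Done, Ack, Busy, Recv}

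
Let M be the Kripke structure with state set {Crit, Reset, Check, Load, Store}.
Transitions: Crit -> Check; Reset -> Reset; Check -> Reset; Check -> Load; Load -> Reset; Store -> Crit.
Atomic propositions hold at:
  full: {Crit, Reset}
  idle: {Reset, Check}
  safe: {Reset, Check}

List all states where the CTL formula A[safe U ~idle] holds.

Sat(~idle) = {Crit, Load, Store}
A[safe U ~idle]: least fixpoint, start Z0 = Sat(~idle) = {Crit, Load, Store}, add states in Sat(safe) with every successor in Z. Already a fixed point.
Sat(A[safe U ~idle]) = {Crit, Load, Store}

{Crit, Load, Store}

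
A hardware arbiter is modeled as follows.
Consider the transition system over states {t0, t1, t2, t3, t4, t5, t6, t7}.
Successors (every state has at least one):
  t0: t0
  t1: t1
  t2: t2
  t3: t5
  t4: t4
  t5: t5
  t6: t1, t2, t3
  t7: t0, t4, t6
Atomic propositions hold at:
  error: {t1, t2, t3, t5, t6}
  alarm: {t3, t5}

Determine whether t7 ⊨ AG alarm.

AG alarm: greatest fixpoint, start Z0 = {t3, t5}, keep only states in Sat with every successor in Z. Already a fixed point.
Sat(AG alarm) = {t3, t5}
t7 ∉ Sat(AG alarm) = {t3, t5}, so the formula does not hold at t7.

No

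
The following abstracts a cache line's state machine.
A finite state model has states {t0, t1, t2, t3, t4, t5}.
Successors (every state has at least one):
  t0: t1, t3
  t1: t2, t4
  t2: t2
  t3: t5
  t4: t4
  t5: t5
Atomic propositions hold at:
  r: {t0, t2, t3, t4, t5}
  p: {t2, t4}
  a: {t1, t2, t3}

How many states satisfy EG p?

2

EG p: greatest fixpoint, start Z0 = {t2, t4}, keep only states in Sat with some successor in Z. Already a fixed point.
Sat(EG p) = {t2, t4}
|Sat(EG p)| = |{t2, t4}| = 2.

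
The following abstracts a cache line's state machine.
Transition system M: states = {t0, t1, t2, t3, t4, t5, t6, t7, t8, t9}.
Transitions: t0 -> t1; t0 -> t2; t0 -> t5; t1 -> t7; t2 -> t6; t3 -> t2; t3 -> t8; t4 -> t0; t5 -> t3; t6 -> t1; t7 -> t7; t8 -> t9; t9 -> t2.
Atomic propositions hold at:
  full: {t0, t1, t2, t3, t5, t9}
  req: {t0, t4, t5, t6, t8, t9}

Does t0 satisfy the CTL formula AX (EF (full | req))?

Sat(full | req) = {t0, t1, t2, t3, t4, t5, t6, t8, t9}
EF (full | req): least fixpoint, start Z0 = {t0, t1, t2, t3, t4, t5, t6, t8, t9}, add states with some successor in Z. Already a fixed point.
Sat(EF (full | req)) = {t0, t1, t2, t3, t4, t5, t6, t8, t9}
Sat(AX (EF (full | req))) = {s : every successor in {t0, t1, t2, t3, t4, t5, t6, t8, t9}} = {t0, t2, t3, t4, t5, t6, t8, t9}
t0 ∈ Sat(AX (EF (full | req))) = {t0, t2, t3, t4, t5, t6, t8, t9}, so the formula holds at t0.

Yes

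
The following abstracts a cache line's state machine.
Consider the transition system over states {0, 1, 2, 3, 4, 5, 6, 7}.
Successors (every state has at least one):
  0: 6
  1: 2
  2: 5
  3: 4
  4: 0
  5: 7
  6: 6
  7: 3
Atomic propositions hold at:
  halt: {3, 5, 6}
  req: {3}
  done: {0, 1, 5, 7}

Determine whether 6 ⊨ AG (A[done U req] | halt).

Yes

A[done U req]: least fixpoint, start Z0 = Sat(req) = {3}, add states in Sat(done) with every successor in Z. Z1 = {3, 7}; Z2 = {3, 5, 7}; fixed.
Sat(A[done U req]) = {3, 5, 7}
Sat(A[done U req] | halt) = {3, 5, 6, 7}
AG (A[done U req] | halt): greatest fixpoint, start Z0 = {3, 5, 6, 7}, keep only states in Sat with every successor in Z. Z1 = {5, 6, 7}; Z2 = {5, 6}; Z3 = {6}; fixed.
Sat(AG (A[done U req] | halt)) = {6}
6 ∈ Sat(AG (A[done U req] | halt)) = {6}, so the formula holds at 6.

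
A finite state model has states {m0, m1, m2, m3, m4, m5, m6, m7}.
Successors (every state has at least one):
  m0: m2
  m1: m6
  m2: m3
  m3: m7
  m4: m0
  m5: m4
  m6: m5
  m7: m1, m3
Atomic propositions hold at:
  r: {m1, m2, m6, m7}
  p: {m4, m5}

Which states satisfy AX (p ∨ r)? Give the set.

Sat(p ∨ r) = {m1, m2, m4, m5, m6, m7}
Sat(AX (p ∨ r)) = {s : every successor in {m1, m2, m4, m5, m6, m7}} = {m0, m1, m3, m5, m6}

{m0, m1, m3, m5, m6}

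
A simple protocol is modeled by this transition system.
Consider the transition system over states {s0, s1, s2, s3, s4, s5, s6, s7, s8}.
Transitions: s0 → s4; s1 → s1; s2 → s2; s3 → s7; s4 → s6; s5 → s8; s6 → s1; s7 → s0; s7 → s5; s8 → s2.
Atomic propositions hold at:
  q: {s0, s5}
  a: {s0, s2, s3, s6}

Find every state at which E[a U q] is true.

{s0, s5}

E[a U q]: least fixpoint, start Z0 = Sat(q) = {s0, s5}, add states in Sat(a) with some successor in Z. Already a fixed point.
Sat(E[a U q]) = {s0, s5}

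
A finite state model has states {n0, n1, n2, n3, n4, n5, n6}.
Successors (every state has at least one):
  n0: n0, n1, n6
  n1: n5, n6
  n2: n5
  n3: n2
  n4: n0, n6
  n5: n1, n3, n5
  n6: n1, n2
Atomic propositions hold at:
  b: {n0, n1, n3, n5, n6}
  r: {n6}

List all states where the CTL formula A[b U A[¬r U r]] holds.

{n6}

Sat(¬r) = {n0, n1, n2, n3, n4, n5}
A[¬r U r]: least fixpoint, start Z0 = Sat(r) = {n6}, add states in Sat(¬r) with every successor in Z. Already a fixed point.
Sat(A[¬r U r]) = {n6}
A[b U A[¬r U r]]: least fixpoint, start Z0 = Sat(A[¬r U r]) = {n6}, add states in Sat(b) with every successor in Z. Already a fixed point.
Sat(A[b U A[¬r U r]]) = {n6}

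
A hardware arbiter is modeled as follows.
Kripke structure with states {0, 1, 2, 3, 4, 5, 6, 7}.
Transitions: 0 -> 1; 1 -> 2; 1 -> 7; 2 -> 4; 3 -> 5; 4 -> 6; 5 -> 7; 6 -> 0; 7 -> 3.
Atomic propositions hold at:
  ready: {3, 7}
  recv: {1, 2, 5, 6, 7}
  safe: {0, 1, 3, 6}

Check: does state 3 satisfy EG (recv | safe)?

Sat(recv | safe) = {0, 1, 2, 3, 5, 6, 7}
EG (recv | safe): greatest fixpoint, start Z0 = {0, 1, 2, 3, 5, 6, 7}, keep only states in Sat with some successor in Z. Z1 = {0, 1, 3, 5, 6, 7}; fixed.
Sat(EG (recv | safe)) = {0, 1, 3, 5, 6, 7}
3 ∈ Sat(EG (recv | safe)) = {0, 1, 3, 5, 6, 7}, so the formula holds at 3.

Yes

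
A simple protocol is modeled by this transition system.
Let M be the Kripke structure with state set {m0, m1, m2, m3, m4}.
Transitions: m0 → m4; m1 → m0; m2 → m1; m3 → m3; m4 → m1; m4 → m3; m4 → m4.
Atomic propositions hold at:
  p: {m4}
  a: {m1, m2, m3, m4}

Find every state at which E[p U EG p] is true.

{m4}

EG p: greatest fixpoint, start Z0 = {m4}, keep only states in Sat with some successor in Z. Already a fixed point.
Sat(EG p) = {m4}
E[p U EG p]: least fixpoint, start Z0 = Sat(EG p) = {m4}, add states in Sat(p) with some successor in Z. Already a fixed point.
Sat(E[p U EG p]) = {m4}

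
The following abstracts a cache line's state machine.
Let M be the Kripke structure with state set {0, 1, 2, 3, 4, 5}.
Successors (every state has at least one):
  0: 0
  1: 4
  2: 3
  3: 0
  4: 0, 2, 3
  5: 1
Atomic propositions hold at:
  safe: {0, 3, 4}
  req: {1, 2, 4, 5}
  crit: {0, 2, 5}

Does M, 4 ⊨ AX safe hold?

Sat(AX safe) = {s : every successor in {0, 3, 4}} = {0, 1, 2, 3}
4 ∉ Sat(AX safe) = {0, 1, 2, 3}, so the formula does not hold at 4.

No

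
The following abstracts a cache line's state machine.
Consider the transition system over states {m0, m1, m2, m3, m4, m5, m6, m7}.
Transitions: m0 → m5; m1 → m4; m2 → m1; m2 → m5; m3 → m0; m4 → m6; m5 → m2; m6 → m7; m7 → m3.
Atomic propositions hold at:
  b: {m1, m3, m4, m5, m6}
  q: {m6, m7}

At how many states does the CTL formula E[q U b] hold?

6

E[q U b]: least fixpoint, start Z0 = Sat(b) = {m1, m3, m4, m5, m6}, add states in Sat(q) with some successor in Z. Z1 = {m1, m3, m4, m5, m6, m7}; fixed.
Sat(E[q U b]) = {m1, m3, m4, m5, m6, m7}
|Sat(E[q U b])| = |{m1, m3, m4, m5, m6, m7}| = 6.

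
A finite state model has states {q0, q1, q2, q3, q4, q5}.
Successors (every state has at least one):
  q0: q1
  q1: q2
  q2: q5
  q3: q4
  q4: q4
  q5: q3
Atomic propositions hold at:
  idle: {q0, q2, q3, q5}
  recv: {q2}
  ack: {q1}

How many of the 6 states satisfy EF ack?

2

EF ack: least fixpoint, start Z0 = {q1}, add states with some successor in Z. Z1 = {q0, q1}; fixed.
Sat(EF ack) = {q0, q1}
|Sat(EF ack)| = |{q0, q1}| = 2.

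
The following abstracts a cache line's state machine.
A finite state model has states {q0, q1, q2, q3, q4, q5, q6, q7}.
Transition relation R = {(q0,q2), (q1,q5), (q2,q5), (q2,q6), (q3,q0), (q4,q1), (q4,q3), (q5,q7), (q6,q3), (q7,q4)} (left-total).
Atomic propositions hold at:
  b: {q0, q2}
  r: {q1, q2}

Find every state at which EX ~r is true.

Sat(~r) = {q0, q3, q4, q5, q6, q7}
Sat(EX ~r) = {s : some successor in {q0, q3, q4, q5, q6, q7}} = {q1, q2, q3, q4, q5, q6, q7}

{q1, q2, q3, q4, q5, q6, q7}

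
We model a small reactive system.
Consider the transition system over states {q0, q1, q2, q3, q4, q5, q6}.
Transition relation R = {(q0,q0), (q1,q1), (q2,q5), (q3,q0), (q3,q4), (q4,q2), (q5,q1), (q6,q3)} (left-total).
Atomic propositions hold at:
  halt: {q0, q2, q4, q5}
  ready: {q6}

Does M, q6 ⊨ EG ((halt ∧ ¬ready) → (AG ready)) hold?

No

Sat(¬ready) = {q0, q1, q2, q3, q4, q5}
Sat(halt ∧ ¬ready) = {q0, q2, q4, q5}
AG ready: greatest fixpoint, start Z0 = {q6}, keep only states in Sat with every successor in Z. Z1 = ∅; fixed.
Sat(AG ready) = ∅
Sat((halt ∧ ¬ready) → (AG ready)) = {q1, q3, q6}
EG ((halt ∧ ¬ready) → (AG ready)): greatest fixpoint, start Z0 = {q1, q3, q6}, keep only states in Sat with some successor in Z. Z1 = {q1, q6}; Z2 = {q1}; fixed.
Sat(EG ((halt ∧ ¬ready) → (AG ready))) = {q1}
q6 ∉ Sat(EG ((halt ∧ ¬ready) → (AG ready))) = {q1}, so the formula does not hold at q6.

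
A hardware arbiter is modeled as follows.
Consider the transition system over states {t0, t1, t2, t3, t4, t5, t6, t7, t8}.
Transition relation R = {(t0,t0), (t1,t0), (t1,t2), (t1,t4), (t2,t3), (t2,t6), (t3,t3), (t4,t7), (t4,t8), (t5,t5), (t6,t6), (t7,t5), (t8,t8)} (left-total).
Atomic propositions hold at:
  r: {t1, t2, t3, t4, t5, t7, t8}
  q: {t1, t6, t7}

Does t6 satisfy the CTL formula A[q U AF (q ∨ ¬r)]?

Yes

Sat(¬r) = {t0, t6}
Sat(q ∨ ¬r) = {t0, t1, t6, t7}
AF (q ∨ ¬r): least fixpoint, start Z0 = {t0, t1, t6, t7}, add states with every successor in Z. Already a fixed point.
Sat(AF (q ∨ ¬r)) = {t0, t1, t6, t7}
A[q U AF (q ∨ ¬r)]: least fixpoint, start Z0 = Sat(AF (q ∨ ¬r)) = {t0, t1, t6, t7}, add states in Sat(q) with every successor in Z. Already a fixed point.
Sat(A[q U AF (q ∨ ¬r)]) = {t0, t1, t6, t7}
t6 ∈ Sat(A[q U AF (q ∨ ¬r)]) = {t0, t1, t6, t7}, so the formula holds at t6.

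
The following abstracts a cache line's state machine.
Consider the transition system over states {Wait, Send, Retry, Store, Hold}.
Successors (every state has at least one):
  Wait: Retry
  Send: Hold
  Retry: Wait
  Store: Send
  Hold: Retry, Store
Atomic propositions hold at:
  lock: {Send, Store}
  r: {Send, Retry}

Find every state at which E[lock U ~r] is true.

{Wait, Send, Store, Hold}

Sat(~r) = {Wait, Store, Hold}
E[lock U ~r]: least fixpoint, start Z0 = Sat(~r) = {Wait, Store, Hold}, add states in Sat(lock) with some successor in Z. Z1 = {Wait, Send, Store, Hold}; fixed.
Sat(E[lock U ~r]) = {Wait, Send, Store, Hold}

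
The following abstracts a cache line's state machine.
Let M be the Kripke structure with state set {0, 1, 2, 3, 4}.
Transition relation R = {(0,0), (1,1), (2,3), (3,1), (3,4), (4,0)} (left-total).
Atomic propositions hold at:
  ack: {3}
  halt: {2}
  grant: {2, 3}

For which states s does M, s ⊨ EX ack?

Sat(EX ack) = {s : some successor in {3}} = {2}

{2}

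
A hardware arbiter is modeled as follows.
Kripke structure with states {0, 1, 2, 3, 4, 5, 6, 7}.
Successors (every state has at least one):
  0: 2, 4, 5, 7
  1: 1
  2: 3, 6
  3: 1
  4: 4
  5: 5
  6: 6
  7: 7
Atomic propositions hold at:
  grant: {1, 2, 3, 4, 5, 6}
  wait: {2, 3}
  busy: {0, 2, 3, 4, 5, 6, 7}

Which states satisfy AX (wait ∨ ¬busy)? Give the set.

{1, 3}

Sat(¬busy) = {1}
Sat(wait ∨ ¬busy) = {1, 2, 3}
Sat(AX (wait ∨ ¬busy)) = {s : every successor in {1, 2, 3}} = {1, 3}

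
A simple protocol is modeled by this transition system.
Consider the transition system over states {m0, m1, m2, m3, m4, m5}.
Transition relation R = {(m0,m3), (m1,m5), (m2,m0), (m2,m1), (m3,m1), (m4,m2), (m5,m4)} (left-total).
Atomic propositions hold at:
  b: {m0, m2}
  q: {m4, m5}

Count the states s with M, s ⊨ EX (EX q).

3

Sat(EX q) = {s : some successor in {m4, m5}} = {m1, m5}
Sat(EX (EX q)) = {s : some successor in {m1, m5}} = {m1, m2, m3}
|Sat(EX (EX q))| = |{m1, m2, m3}| = 3.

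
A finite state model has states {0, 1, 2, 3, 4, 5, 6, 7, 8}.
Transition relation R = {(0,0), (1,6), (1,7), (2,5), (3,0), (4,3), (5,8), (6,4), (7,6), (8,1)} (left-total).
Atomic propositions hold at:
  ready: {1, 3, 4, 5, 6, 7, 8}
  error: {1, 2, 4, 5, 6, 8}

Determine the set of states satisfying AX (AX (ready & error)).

{1, 2, 5, 7}

Sat(ready & error) = {1, 4, 5, 6, 8}
Sat(AX (ready & error)) = {s : every successor in {1, 4, 5, 6, 8}} = {2, 5, 6, 7, 8}
Sat(AX (AX (ready & error))) = {s : every successor in {2, 5, 6, 7, 8}} = {1, 2, 5, 7}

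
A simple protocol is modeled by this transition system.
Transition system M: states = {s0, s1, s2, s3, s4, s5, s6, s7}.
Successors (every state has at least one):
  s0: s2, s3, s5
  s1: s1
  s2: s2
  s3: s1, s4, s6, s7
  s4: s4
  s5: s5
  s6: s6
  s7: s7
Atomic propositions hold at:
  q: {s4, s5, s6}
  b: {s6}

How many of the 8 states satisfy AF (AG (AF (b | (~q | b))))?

4

Sat(~q) = {s0, s1, s2, s3, s7}
Sat(~q | b) = {s0, s1, s2, s3, s6, s7}
Sat(b | (~q | b)) = {s0, s1, s2, s3, s6, s7}
AF (b | (~q | b)): least fixpoint, start Z0 = {s0, s1, s2, s3, s6, s7}, add states with every successor in Z. Already a fixed point.
Sat(AF (b | (~q | b))) = {s0, s1, s2, s3, s6, s7}
AG (AF (b | (~q | b))): greatest fixpoint, start Z0 = {s0, s1, s2, s3, s6, s7}, keep only states in Sat with every successor in Z. Z1 = {s1, s2, s6, s7}; fixed.
Sat(AG (AF (b | (~q | b)))) = {s1, s2, s6, s7}
AF (AG (AF (b | (~q | b)))): least fixpoint, start Z0 = {s1, s2, s6, s7}, add states with every successor in Z. Already a fixed point.
Sat(AF (AG (AF (b | (~q | b))))) = {s1, s2, s6, s7}
|Sat(AF (AG (AF (b | (~q | b)))))| = |{s1, s2, s6, s7}| = 4.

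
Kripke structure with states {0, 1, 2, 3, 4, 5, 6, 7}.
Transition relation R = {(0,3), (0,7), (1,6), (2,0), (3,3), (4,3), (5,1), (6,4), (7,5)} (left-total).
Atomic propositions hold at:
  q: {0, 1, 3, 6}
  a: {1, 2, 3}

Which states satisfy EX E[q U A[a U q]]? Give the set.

A[a U q]: least fixpoint, start Z0 = Sat(q) = {0, 1, 3, 6}, add states in Sat(a) with every successor in Z. Z1 = {0, 1, 2, 3, 6}; fixed.
Sat(A[a U q]) = {0, 1, 2, 3, 6}
E[q U A[a U q]]: least fixpoint, start Z0 = Sat(A[a U q]) = {0, 1, 2, 3, 6}, add states in Sat(q) with some successor in Z. Already a fixed point.
Sat(E[q U A[a U q]]) = {0, 1, 2, 3, 6}
Sat(EX E[q U A[a U q]]) = {s : some successor in {0, 1, 2, 3, 6}} = {0, 1, 2, 3, 4, 5}

{0, 1, 2, 3, 4, 5}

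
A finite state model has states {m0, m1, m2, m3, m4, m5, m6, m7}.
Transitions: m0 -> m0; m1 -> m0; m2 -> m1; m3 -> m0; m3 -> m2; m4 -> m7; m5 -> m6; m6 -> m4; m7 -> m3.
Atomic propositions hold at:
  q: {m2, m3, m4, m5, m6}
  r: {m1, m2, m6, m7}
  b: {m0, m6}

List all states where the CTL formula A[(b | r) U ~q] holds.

{m0, m1, m2, m7}

Sat(b | r) = {m0, m1, m2, m6, m7}
Sat(~q) = {m0, m1, m7}
A[(b | r) U ~q]: least fixpoint, start Z0 = Sat(~q) = {m0, m1, m7}, add states in Sat(b | r) with every successor in Z. Z1 = {m0, m1, m2, m7}; fixed.
Sat(A[(b | r) U ~q]) = {m0, m1, m2, m7}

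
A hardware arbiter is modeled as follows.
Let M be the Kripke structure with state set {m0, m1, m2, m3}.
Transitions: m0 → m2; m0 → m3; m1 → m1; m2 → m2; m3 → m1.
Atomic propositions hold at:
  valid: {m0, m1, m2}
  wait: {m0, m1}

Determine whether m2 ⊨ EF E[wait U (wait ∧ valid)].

Sat(wait ∧ valid) = {m0, m1}
E[wait U (wait ∧ valid)]: least fixpoint, start Z0 = Sat((wait ∧ valid)) = {m0, m1}, add states in Sat(wait) with some successor in Z. Already a fixed point.
Sat(E[wait U (wait ∧ valid)]) = {m0, m1}
EF E[wait U (wait ∧ valid)]: least fixpoint, start Z0 = {m0, m1}, add states with some successor in Z. Z1 = {m0, m1, m3}; fixed.
Sat(EF E[wait U (wait ∧ valid)]) = {m0, m1, m3}
m2 ∉ Sat(EF E[wait U (wait ∧ valid)]) = {m0, m1, m3}, so the formula does not hold at m2.

No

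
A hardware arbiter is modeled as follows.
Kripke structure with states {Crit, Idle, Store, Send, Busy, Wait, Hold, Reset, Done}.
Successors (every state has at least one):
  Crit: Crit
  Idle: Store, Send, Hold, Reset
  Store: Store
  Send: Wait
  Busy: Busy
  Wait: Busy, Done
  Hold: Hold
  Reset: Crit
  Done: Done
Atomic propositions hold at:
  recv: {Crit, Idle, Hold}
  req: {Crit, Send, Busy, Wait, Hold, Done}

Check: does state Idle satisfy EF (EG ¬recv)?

Yes

Sat(¬recv) = {Store, Send, Busy, Wait, Reset, Done}
EG ¬recv: greatest fixpoint, start Z0 = {Store, Send, Busy, Wait, Reset, Done}, keep only states in Sat with some successor in Z. Z1 = {Store, Send, Busy, Wait, Done}; fixed.
Sat(EG ¬recv) = {Store, Send, Busy, Wait, Done}
EF (EG ¬recv): least fixpoint, start Z0 = {Store, Send, Busy, Wait, Done}, add states with some successor in Z. Z1 = {Idle, Store, Send, Busy, Wait, Done}; fixed.
Sat(EF (EG ¬recv)) = {Idle, Store, Send, Busy, Wait, Done}
Idle ∈ Sat(EF (EG ¬recv)) = {Idle, Store, Send, Busy, Wait, Done}, so the formula holds at Idle.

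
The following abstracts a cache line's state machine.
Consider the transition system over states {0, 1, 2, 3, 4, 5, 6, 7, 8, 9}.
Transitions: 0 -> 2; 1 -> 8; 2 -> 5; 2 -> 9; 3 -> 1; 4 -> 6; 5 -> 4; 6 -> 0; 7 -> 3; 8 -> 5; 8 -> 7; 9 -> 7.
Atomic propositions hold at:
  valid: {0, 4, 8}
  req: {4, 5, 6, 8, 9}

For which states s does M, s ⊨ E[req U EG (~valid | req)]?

Sat(~valid) = {1, 2, 3, 5, 6, 7, 9}
Sat(~valid | req) = {1, 2, 3, 4, 5, 6, 7, 8, 9}
EG (~valid | req): greatest fixpoint, start Z0 = {1, 2, 3, 4, 5, 6, 7, 8, 9}, keep only states in Sat with some successor in Z. Z1 = {1, 2, 3, 4, 5, 7, 8, 9}; Z2 = {1, 2, 3, 5, 7, 8, 9}; Z3 = {1, 2, 3, 7, 8, 9}; fixed.
Sat(EG (~valid | req)) = {1, 2, 3, 7, 8, 9}
E[req U EG (~valid | req)]: least fixpoint, start Z0 = Sat(EG (~valid | req)) = {1, 2, 3, 7, 8, 9}, add states in Sat(req) with some successor in Z. Already a fixed point.
Sat(E[req U EG (~valid | req)]) = {1, 2, 3, 7, 8, 9}

{1, 2, 3, 7, 8, 9}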